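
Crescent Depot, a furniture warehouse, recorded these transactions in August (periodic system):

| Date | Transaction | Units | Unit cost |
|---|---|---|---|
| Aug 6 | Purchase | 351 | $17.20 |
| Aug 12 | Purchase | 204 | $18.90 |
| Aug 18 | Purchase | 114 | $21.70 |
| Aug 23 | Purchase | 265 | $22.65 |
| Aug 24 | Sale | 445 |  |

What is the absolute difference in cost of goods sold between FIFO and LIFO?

FIFO COGS: 351 @ $17.20 + 94 @ $18.90 = $7,813.80
LIFO COGS: 265 @ $22.65 + 114 @ $21.70 + 66 @ $18.90 = $9,723.45
Difference = |$7,813.80 − $9,723.45| = $1,909.65

$1,909.65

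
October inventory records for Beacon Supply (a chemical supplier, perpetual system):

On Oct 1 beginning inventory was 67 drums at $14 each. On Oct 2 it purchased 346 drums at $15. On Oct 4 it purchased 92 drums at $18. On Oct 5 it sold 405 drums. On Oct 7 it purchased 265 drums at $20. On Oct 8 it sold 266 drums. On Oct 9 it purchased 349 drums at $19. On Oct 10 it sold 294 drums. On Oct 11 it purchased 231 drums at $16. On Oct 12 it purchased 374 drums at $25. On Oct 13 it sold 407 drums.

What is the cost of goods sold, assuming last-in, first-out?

Oct 5, 405 sold [LIFO — newest first]: 92 @ $18 + 313 @ $15 = $6,351
Oct 8, 266 sold [LIFO — newest first]: 265 @ $20 + 1 @ $15 = $5,315
Oct 10, 294 sold [LIFO — newest first]: 294 @ $19 = $5,586
Oct 13, 407 sold [LIFO — newest first]: 374 @ $25 + 33 @ $16 = $9,878
Total COGS = $6,351 + $5,315 + $5,586 + $9,878 = $27,130
Ending inventory: 67 @ $14 + 32 @ $15 + 55 @ $19 + 198 @ $16 = $5,631

COGS = $27,130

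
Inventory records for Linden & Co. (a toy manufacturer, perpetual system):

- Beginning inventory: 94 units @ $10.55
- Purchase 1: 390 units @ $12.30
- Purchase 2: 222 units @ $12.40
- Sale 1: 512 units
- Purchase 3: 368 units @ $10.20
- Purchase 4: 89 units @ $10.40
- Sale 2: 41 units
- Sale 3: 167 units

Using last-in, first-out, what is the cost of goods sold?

Sale 1 (512) [LIFO — newest first]: 222 @ $12.40 + 290 @ $12.30 = $6,319.80
Sale 2 (41) [LIFO — newest first]: 41 @ $10.40 = $426.40
Sale 3 (167) [LIFO — newest first]: 48 @ $10.40 + 119 @ $10.20 = $1,713.00
Total COGS = $6,319.80 + $426.40 + $1,713.00 = $8,459.20
Ending inventory: 94 @ $10.55 + 100 @ $12.30 + 249 @ $10.20 = $4,761.50

COGS = $8,459.20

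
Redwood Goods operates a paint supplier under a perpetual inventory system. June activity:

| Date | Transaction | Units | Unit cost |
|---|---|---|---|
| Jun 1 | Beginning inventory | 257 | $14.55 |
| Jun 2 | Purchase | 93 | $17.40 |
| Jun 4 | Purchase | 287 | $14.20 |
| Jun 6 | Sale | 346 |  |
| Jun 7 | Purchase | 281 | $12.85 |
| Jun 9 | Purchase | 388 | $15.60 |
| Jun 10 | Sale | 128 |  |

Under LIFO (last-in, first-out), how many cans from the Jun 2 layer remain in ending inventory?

34

Jun 6, 346 sold [LIFO — newest first]: 287 @ $14.20 + 59 @ $17.40 = $5,102.00
Jun 10, 128 sold [LIFO — newest first]: 128 @ $15.60 = $1,996.80
Total COGS = $5,102.00 + $1,996.80 = $7,098.80
Ending inventory: 257 @ $14.55 + 34 @ $17.40 + 281 @ $12.85 + 260 @ $15.60 = $11,997.80
Check: goods available $19,096.60 = COGS $7,098.80 + ending $11,997.80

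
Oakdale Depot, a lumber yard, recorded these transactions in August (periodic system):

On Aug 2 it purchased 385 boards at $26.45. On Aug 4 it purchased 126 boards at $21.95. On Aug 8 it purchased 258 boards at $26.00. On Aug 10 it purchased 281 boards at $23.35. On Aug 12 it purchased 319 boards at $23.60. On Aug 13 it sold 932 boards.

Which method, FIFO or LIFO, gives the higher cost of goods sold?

FIFO COGS: 385 @ $26.45 + 126 @ $21.95 + 258 @ $26.00 + 163 @ $23.35 = $23,463.00
LIFO COGS: 319 @ $23.60 + 281 @ $23.35 + 258 @ $26.00 + 74 @ $21.95 = $22,422.05

FIFO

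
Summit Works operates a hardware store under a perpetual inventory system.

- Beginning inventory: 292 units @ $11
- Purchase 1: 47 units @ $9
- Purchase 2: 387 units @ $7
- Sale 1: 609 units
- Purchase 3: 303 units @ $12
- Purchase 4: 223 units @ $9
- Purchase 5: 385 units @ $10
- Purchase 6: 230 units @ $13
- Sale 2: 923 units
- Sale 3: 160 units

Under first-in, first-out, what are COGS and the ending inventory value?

COGS = $16,552; ending inventory = $2,275

Sale 1 (609) [FIFO — oldest first]: 292 @ $11 + 47 @ $9 + 270 @ $7 = $5,525
Sale 2 (923) [FIFO — oldest first]: 117 @ $7 + 303 @ $12 + 223 @ $9 + 280 @ $10 = $9,262
Sale 3 (160) [FIFO — oldest first]: 105 @ $10 + 55 @ $13 = $1,765
Total COGS = $5,525 + $9,262 + $1,765 = $16,552
Ending inventory: 175 @ $13 = $2,275
Check: goods available $18,827 = COGS $16,552 + ending $2,275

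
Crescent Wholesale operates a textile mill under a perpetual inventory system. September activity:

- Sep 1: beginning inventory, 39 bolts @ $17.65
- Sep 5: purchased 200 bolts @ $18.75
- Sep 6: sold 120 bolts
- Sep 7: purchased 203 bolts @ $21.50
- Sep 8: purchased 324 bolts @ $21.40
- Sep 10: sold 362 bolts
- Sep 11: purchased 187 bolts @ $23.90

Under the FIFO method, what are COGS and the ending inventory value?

Sep 6, 120 sold [FIFO — oldest first]: 39 @ $17.65 + 81 @ $18.75 = $2,207.10
Sep 10, 362 sold [FIFO — oldest first]: 119 @ $18.75 + 203 @ $21.50 + 40 @ $21.40 = $7,451.75
Total COGS = $2,207.10 + $7,451.75 = $9,658.85
Ending inventory: 284 @ $21.40 + 187 @ $23.90 = $10,546.90
Check: goods available $20,205.75 = COGS $9,658.85 + ending $10,546.90

COGS = $9,658.85; ending inventory = $10,546.90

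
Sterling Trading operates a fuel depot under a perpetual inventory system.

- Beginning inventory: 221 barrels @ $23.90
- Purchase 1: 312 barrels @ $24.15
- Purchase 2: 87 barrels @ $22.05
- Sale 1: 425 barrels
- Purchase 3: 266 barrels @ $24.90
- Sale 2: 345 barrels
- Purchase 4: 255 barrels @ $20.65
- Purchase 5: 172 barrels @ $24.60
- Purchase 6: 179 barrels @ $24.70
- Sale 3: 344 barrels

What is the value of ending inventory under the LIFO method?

Sale 1 (425) [LIFO — newest first]: 87 @ $22.05 + 312 @ $24.15 + 26 @ $23.90 = $10,074.55
Sale 2 (345) [LIFO — newest first]: 266 @ $24.90 + 79 @ $23.90 = $8,511.50
Sale 3 (344) [LIFO — newest first]: 179 @ $24.70 + 165 @ $24.60 = $8,480.30
Total COGS = $10,074.55 + $8,511.50 + $8,480.30 = $27,066.35
Ending inventory: 116 @ $23.90 + 255 @ $20.65 + 7 @ $24.60 = $8,210.35

Ending inventory = $8,210.35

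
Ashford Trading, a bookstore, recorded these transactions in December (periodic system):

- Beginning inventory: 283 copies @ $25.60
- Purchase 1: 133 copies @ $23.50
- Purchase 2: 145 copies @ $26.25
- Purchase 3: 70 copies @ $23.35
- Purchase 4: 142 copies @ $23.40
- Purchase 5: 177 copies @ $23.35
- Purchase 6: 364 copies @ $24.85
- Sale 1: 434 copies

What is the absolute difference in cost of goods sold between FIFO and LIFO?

$162.90

FIFO COGS: 283 @ $25.60 + 133 @ $23.50 + 18 @ $26.25 = $10,842.80
LIFO COGS: 364 @ $24.85 + 70 @ $23.35 = $10,679.90
Difference = |$10,842.80 − $10,679.90| = $162.90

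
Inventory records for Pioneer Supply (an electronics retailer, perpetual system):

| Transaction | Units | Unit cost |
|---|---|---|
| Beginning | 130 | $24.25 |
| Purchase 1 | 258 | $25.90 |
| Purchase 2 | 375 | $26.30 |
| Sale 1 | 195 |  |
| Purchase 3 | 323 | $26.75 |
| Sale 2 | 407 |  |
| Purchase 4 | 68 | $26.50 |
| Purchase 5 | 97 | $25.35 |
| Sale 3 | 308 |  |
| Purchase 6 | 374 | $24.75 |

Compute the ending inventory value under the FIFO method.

Sale 1 (195) [FIFO — oldest first]: 130 @ $24.25 + 65 @ $25.90 = $4,836.00
Sale 2 (407) [FIFO — oldest first]: 193 @ $25.90 + 214 @ $26.30 = $10,626.90
Sale 3 (308) [FIFO — oldest first]: 161 @ $26.30 + 147 @ $26.75 = $8,166.55
Total COGS = $4,836.00 + $10,626.90 + $8,166.55 = $23,629.45
Ending inventory: 176 @ $26.75 + 68 @ $26.50 + 97 @ $25.35 + 374 @ $24.75 = $18,225.45

Ending inventory = $18,225.45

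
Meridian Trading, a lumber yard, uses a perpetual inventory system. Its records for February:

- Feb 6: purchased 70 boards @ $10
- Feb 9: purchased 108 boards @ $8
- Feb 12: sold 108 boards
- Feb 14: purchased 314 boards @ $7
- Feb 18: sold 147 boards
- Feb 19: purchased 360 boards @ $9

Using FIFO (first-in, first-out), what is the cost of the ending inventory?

Ending inventory = $4,899

Feb 12, 108 sold [FIFO — oldest first]: 70 @ $10 + 38 @ $8 = $1,004
Feb 18, 147 sold [FIFO — oldest first]: 70 @ $8 + 77 @ $7 = $1,099
Total COGS = $1,004 + $1,099 = $2,103
Ending inventory: 237 @ $7 + 360 @ $9 = $4,899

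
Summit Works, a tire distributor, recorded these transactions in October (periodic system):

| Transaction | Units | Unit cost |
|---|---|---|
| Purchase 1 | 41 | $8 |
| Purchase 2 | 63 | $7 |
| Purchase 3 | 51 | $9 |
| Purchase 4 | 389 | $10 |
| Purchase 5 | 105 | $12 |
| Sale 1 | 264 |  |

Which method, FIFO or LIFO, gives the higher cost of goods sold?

LIFO

FIFO COGS: 41 @ $8 + 63 @ $7 + 51 @ $9 + 109 @ $10 = $2,318
LIFO COGS: 105 @ $12 + 159 @ $10 = $2,850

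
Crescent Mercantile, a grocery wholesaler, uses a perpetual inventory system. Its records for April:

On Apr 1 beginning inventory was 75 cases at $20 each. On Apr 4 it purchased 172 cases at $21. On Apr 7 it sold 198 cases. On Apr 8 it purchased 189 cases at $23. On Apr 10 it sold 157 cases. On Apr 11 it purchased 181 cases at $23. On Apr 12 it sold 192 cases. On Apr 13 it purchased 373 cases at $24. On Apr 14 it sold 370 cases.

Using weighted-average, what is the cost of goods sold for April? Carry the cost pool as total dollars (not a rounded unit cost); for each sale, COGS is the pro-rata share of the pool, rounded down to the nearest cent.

COGS = $20,835.22

After Apr 1: 75 on hand, pool $1,500.00 (≈ $20.0000 each)
After Apr 4: 247 on hand, pool $5,112.00 (≈ $20.6964 each)
Apr 7, sell 198: 198/247 × $5,112.00 → $4,097.87
After Apr 8: 238 on hand, pool $5,361.13 (≈ $22.5258 each)
Apr 10, sell 157: 157/238 × $5,361.13 → $3,536.54
After Apr 11: 262 on hand, pool $5,987.59 (≈ $22.8534 each)
Apr 12, sell 192: 192/262 × $5,987.59 → $4,387.85
After Apr 13: 443 on hand, pool $10,551.74 (≈ $23.8188 each)
Apr 14, sell 370: 370/443 × $10,551.74 → $8,812.96
Total COGS = $4,097.87 + $3,536.54 + $4,387.85 + $8,812.96 = $20,835.22
Ending inventory (cost pool remaining) = $1,738.78
Check: goods available $22,574.00 = COGS $20,835.22 + ending $1,738.78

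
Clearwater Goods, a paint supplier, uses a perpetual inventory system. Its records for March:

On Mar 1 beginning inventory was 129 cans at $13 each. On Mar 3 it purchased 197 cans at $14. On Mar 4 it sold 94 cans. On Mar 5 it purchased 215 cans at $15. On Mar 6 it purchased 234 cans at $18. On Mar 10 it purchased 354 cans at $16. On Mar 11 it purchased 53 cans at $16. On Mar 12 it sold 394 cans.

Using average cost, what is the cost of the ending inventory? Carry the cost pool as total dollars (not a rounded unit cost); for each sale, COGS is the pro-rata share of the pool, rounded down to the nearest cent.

Ending inventory = $10,910.86

After Mar 1: 129 on hand, pool $1,677.00 (≈ $13.0000 each)
After Mar 3: 326 on hand, pool $4,435.00 (≈ $13.6043 each)
Mar 4, sell 94: 94/326 × $4,435.00 → $1,278.80
After Mar 5: 447 on hand, pool $6,381.20 (≈ $14.2756 each)
After Mar 6: 681 on hand, pool $10,593.20 (≈ $15.5554 each)
After Mar 10: 1035 on hand, pool $16,257.20 (≈ $15.7074 each)
After Mar 11: 1088 on hand, pool $17,105.20 (≈ $15.7217 each)
Mar 12, sell 394: 394/1088 × $17,105.20 → $6,194.34
Total COGS = $1,278.80 + $6,194.34 = $7,473.14
Ending inventory (cost pool remaining) = $10,910.86
Check: goods available $18,384.00 = COGS $7,473.14 + ending $10,910.86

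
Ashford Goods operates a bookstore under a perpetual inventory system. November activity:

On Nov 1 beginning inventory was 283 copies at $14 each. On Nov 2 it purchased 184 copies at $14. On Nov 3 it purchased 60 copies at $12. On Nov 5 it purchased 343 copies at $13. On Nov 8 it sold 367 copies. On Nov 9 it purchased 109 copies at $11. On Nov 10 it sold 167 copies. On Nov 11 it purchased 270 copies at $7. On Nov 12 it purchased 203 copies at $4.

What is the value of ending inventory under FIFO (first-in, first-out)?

Ending inventory = $8,269

Nov 8, 367 sold [FIFO — oldest first]: 283 @ $14 + 84 @ $14 = $5,138
Nov 10, 167 sold [FIFO — oldest first]: 100 @ $14 + 60 @ $12 + 7 @ $13 = $2,211
Total COGS = $5,138 + $2,211 = $7,349
Ending inventory: 336 @ $13 + 109 @ $11 + 270 @ $7 + 203 @ $4 = $8,269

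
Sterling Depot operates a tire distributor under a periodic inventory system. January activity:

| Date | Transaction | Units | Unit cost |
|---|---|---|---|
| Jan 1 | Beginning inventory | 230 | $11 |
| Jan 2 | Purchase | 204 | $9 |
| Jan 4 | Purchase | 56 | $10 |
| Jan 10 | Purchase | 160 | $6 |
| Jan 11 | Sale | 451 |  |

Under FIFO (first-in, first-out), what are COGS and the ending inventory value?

Jan 11, 451 sold [FIFO — oldest first]: 230 @ $11 + 204 @ $9 + 17 @ $10 = $4,536
Ending inventory: 39 @ $10 + 160 @ $6 = $1,350
Check: goods available $5,886 = COGS $4,536 + ending $1,350

COGS = $4,536; ending inventory = $1,350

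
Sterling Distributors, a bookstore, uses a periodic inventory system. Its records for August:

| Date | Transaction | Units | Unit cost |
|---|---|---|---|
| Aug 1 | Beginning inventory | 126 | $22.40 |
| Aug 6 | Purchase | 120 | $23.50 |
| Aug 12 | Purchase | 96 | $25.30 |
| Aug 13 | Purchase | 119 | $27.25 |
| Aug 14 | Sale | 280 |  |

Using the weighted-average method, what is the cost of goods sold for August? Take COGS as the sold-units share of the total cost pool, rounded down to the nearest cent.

COGS = $6,871.81

Aug 14, sell 280: 280/461 × $11,313.95 → $6,871.81
Ending inventory (cost pool remaining) = $4,442.14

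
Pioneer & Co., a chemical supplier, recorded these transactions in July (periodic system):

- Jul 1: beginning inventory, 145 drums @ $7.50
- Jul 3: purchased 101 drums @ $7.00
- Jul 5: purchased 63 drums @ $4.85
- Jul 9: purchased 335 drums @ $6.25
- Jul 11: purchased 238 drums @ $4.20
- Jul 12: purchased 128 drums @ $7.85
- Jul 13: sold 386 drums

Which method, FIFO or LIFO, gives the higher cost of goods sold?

FIFO COGS: 145 @ $7.50 + 101 @ $7.00 + 63 @ $4.85 + 77 @ $6.25 = $2,581.30
LIFO COGS: 128 @ $7.85 + 238 @ $4.20 + 20 @ $6.25 = $2,129.40

FIFO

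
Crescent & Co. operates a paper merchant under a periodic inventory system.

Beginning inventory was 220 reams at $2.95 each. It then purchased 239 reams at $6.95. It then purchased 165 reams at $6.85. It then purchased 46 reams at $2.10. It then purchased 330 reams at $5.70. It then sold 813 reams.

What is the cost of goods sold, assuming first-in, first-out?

COGS = $4,352.00

Sale 1 (813) [FIFO — oldest first]: 220 @ $2.95 + 239 @ $6.95 + 165 @ $6.85 + 46 @ $2.10 + 143 @ $5.70 = $4,352.00
Ending inventory: 187 @ $5.70 = $1,065.90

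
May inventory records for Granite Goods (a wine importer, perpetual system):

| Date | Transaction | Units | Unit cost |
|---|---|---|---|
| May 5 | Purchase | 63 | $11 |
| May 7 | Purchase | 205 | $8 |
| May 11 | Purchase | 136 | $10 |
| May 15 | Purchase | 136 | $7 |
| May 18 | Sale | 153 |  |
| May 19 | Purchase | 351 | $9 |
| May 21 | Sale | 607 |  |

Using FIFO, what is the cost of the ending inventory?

Ending inventory = $1,179

May 18, 153 sold [FIFO — oldest first]: 63 @ $11 + 90 @ $8 = $1,413
May 21, 607 sold [FIFO — oldest first]: 115 @ $8 + 136 @ $10 + 136 @ $7 + 220 @ $9 = $5,212
Total COGS = $1,413 + $5,212 = $6,625
Ending inventory: 131 @ $9 = $1,179
Check: goods available $7,804 = COGS $6,625 + ending $1,179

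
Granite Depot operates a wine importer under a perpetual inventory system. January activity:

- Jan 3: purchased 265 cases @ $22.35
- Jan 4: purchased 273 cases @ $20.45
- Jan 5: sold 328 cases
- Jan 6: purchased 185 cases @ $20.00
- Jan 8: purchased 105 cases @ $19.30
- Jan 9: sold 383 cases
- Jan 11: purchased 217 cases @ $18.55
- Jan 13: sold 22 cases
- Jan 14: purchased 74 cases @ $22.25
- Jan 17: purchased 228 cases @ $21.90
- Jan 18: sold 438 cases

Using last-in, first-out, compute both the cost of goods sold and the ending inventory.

COGS = $24,187.75; ending inventory = $3,709.40

Jan 5, 328 sold [LIFO — newest first]: 273 @ $20.45 + 55 @ $22.35 = $6,812.10
Jan 9, 383 sold [LIFO — newest first]: 105 @ $19.30 + 185 @ $20.00 + 93 @ $22.35 = $7,805.05
Jan 13, 22 sold [LIFO — newest first]: 22 @ $18.55 = $408.10
Jan 18, 438 sold [LIFO — newest first]: 228 @ $21.90 + 74 @ $22.25 + 136 @ $18.55 = $9,162.50
Total COGS = $6,812.10 + $7,805.05 + $408.10 + $9,162.50 = $24,187.75
Ending inventory: 117 @ $22.35 + 59 @ $18.55 = $3,709.40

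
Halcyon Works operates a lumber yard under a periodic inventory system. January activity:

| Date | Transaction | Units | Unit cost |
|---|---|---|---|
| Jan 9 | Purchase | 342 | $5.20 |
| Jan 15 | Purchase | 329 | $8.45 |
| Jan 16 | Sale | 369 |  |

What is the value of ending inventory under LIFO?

Ending inventory = $1,570.40

Jan 16, 369 sold [LIFO — newest first]: 329 @ $8.45 + 40 @ $5.20 = $2,988.05
Ending inventory: 302 @ $5.20 = $1,570.40
Check: goods available $4,558.45 = COGS $2,988.05 + ending $1,570.40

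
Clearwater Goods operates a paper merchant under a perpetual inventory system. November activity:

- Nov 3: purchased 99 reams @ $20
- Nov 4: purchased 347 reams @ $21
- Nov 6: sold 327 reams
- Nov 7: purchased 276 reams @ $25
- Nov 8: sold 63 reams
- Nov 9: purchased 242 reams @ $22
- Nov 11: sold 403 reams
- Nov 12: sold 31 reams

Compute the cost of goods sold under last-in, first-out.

Nov 6, 327 sold [LIFO — newest first]: 327 @ $21 = $6,867
Nov 8, 63 sold [LIFO — newest first]: 63 @ $25 = $1,575
Nov 11, 403 sold [LIFO — newest first]: 242 @ $22 + 161 @ $25 = $9,349
Nov 12, 31 sold [LIFO — newest first]: 31 @ $25 = $775
Total COGS = $6,867 + $1,575 + $9,349 + $775 = $18,566
Ending inventory: 99 @ $20 + 20 @ $21 + 21 @ $25 = $2,925
Check: goods available $21,491 = COGS $18,566 + ending $2,925

COGS = $18,566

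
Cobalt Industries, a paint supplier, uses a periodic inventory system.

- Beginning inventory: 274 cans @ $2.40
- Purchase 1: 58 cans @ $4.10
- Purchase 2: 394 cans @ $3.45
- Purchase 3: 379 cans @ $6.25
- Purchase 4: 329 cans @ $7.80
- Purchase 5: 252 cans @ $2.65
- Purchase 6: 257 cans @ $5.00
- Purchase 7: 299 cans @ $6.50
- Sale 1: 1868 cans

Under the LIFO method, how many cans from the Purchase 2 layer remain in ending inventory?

42

Sale 1 (1868) [LIFO — newest first]: 299 @ $6.50 + 257 @ $5.00 + 252 @ $2.65 + 329 @ $7.80 + 379 @ $6.25 + 352 @ $3.45 = $10,045.65
Ending inventory: 274 @ $2.40 + 58 @ $4.10 + 42 @ $3.45 = $1,040.30
Check: goods available $11,085.95 = COGS $10,045.65 + ending $1,040.30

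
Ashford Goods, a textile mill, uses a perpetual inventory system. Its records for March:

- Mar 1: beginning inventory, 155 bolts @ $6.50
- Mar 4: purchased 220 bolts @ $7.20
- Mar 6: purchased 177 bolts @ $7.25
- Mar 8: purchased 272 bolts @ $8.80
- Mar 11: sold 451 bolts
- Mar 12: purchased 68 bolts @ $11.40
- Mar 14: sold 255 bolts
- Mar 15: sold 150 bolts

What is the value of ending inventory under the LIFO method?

Mar 11, 451 sold [LIFO — newest first]: 272 @ $8.80 + 177 @ $7.25 + 2 @ $7.20 = $3,691.25
Mar 14, 255 sold [LIFO — newest first]: 68 @ $11.40 + 187 @ $7.20 = $2,121.60
Mar 15, 150 sold [LIFO — newest first]: 31 @ $7.20 + 119 @ $6.50 = $996.70
Total COGS = $3,691.25 + $2,121.60 + $996.70 = $6,809.55
Ending inventory: 36 @ $6.50 = $234.00
Check: goods available $7,043.55 = COGS $6,809.55 + ending $234.00

Ending inventory = $234.00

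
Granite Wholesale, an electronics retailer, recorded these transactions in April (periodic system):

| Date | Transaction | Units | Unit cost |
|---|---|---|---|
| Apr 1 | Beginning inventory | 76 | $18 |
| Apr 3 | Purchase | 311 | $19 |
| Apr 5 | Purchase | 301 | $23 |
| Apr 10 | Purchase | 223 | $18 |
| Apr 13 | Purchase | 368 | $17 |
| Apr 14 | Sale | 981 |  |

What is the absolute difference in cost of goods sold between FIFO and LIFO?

$520

FIFO COGS: 76 @ $18 + 311 @ $19 + 301 @ $23 + 223 @ $18 + 70 @ $17 = $19,404
LIFO COGS: 368 @ $17 + 223 @ $18 + 301 @ $23 + 89 @ $19 = $18,884
Difference = |$19,404 − $18,884| = $520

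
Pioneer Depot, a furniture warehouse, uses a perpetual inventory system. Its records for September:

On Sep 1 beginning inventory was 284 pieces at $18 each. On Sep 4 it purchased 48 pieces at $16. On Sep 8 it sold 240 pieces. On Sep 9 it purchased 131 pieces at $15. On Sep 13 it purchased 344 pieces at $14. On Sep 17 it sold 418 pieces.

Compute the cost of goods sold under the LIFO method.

Sep 8, 240 sold [LIFO — newest first]: 48 @ $16 + 192 @ $18 = $4,224
Sep 17, 418 sold [LIFO — newest first]: 344 @ $14 + 74 @ $15 = $5,926
Total COGS = $4,224 + $5,926 = $10,150
Ending inventory: 92 @ $18 + 57 @ $15 = $2,511
Check: goods available $12,661 = COGS $10,150 + ending $2,511

COGS = $10,150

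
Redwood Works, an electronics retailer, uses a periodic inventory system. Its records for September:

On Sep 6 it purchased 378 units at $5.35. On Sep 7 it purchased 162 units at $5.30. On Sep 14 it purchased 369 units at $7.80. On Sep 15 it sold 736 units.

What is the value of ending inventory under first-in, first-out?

Sep 15, 736 sold [FIFO — oldest first]: 378 @ $5.35 + 162 @ $5.30 + 196 @ $7.80 = $4,409.70
Ending inventory: 173 @ $7.80 = $1,349.40
Check: goods available $5,759.10 = COGS $4,409.70 + ending $1,349.40

Ending inventory = $1,349.40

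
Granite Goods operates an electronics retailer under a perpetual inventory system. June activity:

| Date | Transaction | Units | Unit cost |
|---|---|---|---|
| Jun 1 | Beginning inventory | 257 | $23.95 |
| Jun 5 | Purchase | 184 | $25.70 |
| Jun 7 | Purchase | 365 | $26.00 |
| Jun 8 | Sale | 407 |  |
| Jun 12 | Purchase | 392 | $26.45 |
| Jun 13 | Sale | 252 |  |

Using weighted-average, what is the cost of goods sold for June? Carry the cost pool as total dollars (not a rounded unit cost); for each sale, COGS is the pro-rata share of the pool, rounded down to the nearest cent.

COGS = $16,804.48

After Jun 1: 257 on hand, pool $6,155.15 (≈ $23.9500 each)
After Jun 5: 441 on hand, pool $10,883.95 (≈ $24.6802 each)
After Jun 7: 806 on hand, pool $20,373.95 (≈ $25.2779 each)
Jun 8, sell 407: 407/806 × $20,373.95 → $10,288.08
After Jun 12: 791 on hand, pool $20,454.27 (≈ $25.8587 each)
Jun 13, sell 252: 252/791 × $20,454.27 → $6,516.40
Total COGS = $10,288.08 + $6,516.40 = $16,804.48
Ending inventory (cost pool remaining) = $13,937.87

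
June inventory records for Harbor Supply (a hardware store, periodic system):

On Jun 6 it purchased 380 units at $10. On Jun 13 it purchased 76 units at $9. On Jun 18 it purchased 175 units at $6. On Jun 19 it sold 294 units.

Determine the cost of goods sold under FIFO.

COGS = $2,940

Jun 19, 294 sold [FIFO — oldest first]: 294 @ $10 = $2,940
Ending inventory: 86 @ $10 + 76 @ $9 + 175 @ $6 = $2,594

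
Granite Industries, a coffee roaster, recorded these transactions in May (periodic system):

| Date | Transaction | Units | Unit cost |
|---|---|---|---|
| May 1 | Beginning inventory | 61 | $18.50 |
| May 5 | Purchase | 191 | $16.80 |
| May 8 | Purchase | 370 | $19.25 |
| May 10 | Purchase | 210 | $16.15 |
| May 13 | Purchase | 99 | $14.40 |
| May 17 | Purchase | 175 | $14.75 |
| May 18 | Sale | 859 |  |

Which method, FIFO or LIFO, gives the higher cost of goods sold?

FIFO COGS: 61 @ $18.50 + 191 @ $16.80 + 370 @ $19.25 + 210 @ $16.15 + 27 @ $14.40 = $15,240.10
LIFO COGS: 175 @ $14.75 + 99 @ $14.40 + 210 @ $16.15 + 370 @ $19.25 + 5 @ $16.80 = $14,604.85

FIFO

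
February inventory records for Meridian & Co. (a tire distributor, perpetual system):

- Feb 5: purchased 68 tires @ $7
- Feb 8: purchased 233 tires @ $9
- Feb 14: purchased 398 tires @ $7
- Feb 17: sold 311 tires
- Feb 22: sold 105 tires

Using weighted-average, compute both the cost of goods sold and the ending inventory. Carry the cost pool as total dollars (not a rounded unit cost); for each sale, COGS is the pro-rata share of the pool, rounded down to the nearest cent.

After Feb 5: 68 on hand, pool $476.00 (≈ $7.0000 each)
After Feb 8: 301 on hand, pool $2,573.00 (≈ $8.5482 each)
After Feb 14: 699 on hand, pool $5,359.00 (≈ $7.6667 each)
Feb 17, sell 311: 311/699 × $5,359.00 → $2,384.33
Feb 22, sell 105: 105/388 × $2,974.67 → $805.00
Total COGS = $2,384.33 + $805.00 = $3,189.33
Ending inventory (cost pool remaining) = $2,169.67
Check: goods available $5,359.00 = COGS $3,189.33 + ending $2,169.67

COGS = $3,189.33; ending inventory = $2,169.67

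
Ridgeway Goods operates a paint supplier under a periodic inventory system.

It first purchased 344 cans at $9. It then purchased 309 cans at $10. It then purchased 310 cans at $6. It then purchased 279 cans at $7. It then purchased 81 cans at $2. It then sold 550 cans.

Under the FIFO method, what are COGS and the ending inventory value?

COGS = $5,156; ending inventory = $5,005

Sale 1 (550) [FIFO — oldest first]: 344 @ $9 + 206 @ $10 = $5,156
Ending inventory: 103 @ $10 + 310 @ $6 + 279 @ $7 + 81 @ $2 = $5,005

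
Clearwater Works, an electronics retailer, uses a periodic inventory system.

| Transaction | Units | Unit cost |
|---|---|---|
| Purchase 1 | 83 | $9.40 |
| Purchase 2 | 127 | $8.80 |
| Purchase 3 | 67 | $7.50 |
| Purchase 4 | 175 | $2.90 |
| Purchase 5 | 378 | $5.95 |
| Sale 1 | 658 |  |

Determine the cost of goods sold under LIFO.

COGS = $3,593.50

Sale 1 (658) [LIFO — newest first]: 378 @ $5.95 + 175 @ $2.90 + 67 @ $7.50 + 38 @ $8.80 = $3,593.50
Ending inventory: 83 @ $9.40 + 89 @ $8.80 = $1,563.40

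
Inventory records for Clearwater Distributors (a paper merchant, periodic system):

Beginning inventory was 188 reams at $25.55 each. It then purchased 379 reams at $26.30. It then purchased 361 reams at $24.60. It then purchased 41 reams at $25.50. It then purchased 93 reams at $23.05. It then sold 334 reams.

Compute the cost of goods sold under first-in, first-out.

Sale 1 (334) [FIFO — oldest first]: 188 @ $25.55 + 146 @ $26.30 = $8,643.20
Ending inventory: 233 @ $26.30 + 361 @ $24.60 + 41 @ $25.50 + 93 @ $23.05 = $18,197.65
Check: goods available $26,840.85 = COGS $8,643.20 + ending $18,197.65

COGS = $8,643.20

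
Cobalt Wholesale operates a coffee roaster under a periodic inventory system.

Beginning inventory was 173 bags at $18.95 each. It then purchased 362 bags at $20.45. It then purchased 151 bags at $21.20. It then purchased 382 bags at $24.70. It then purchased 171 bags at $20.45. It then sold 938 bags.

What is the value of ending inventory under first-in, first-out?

Sale 1 (938) [FIFO — oldest first]: 173 @ $18.95 + 362 @ $20.45 + 151 @ $21.20 + 252 @ $24.70 = $20,106.85
Ending inventory: 130 @ $24.70 + 171 @ $20.45 = $6,707.95

Ending inventory = $6,707.95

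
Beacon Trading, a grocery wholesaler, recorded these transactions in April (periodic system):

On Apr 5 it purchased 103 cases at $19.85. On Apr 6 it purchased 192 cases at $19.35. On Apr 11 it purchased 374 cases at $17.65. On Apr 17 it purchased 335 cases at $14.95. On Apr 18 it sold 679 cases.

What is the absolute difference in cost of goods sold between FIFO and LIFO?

$1,430.50

FIFO COGS: 103 @ $19.85 + 192 @ $19.35 + 374 @ $17.65 + 10 @ $14.95 = $12,510.35
LIFO COGS: 335 @ $14.95 + 344 @ $17.65 = $11,079.85
Difference = |$12,510.35 − $11,079.85| = $1,430.50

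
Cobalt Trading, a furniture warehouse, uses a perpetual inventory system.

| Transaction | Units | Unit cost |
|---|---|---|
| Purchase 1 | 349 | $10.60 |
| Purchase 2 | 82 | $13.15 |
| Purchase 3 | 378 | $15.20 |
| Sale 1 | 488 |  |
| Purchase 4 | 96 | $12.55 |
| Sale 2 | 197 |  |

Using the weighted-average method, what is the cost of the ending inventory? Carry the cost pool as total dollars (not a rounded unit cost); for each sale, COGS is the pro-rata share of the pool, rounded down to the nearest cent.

Ending inventory = $2,838.53

After Purchase 1: 349 on hand, pool $3,699.40 (≈ $10.6000 each)
After Purchase 2: 431 on hand, pool $4,777.70 (≈ $11.0852 each)
After Purchase 3: 809 on hand, pool $10,523.30 (≈ $13.0078 each)
Sale 1, sell 488: 488/809 × $10,523.30 → $6,347.80
After Purchase 4: 417 on hand, pool $5,380.30 (≈ $12.9024 each)
Sale 2, sell 197: 197/417 × $5,380.30 → $2,541.77
Total COGS = $6,347.80 + $2,541.77 = $8,889.57
Ending inventory (cost pool remaining) = $2,838.53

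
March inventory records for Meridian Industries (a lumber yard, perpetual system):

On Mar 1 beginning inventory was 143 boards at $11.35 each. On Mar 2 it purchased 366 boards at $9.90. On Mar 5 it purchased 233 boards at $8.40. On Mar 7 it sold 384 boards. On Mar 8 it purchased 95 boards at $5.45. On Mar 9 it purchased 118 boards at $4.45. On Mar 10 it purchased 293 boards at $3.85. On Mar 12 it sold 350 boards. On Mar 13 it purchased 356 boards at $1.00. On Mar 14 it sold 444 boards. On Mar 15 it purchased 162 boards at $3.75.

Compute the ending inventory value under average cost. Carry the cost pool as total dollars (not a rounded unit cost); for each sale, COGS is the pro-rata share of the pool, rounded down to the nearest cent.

After Mar 1: 143 on hand, pool $1,623.05 (≈ $11.3500 each)
After Mar 2: 509 on hand, pool $5,246.45 (≈ $10.3074 each)
After Mar 5: 742 on hand, pool $7,203.65 (≈ $9.7084 each)
Mar 7, sell 384: 384/742 × $7,203.65 → $3,728.03
After Mar 8: 453 on hand, pool $3,993.37 (≈ $8.8154 each)
After Mar 9: 571 on hand, pool $4,518.47 (≈ $7.9133 each)
After Mar 10: 864 on hand, pool $5,646.52 (≈ $6.5353 each)
Mar 12, sell 350: 350/864 × $5,646.52 → $2,287.36
After Mar 13: 870 on hand, pool $3,715.16 (≈ $4.2703 each)
Mar 14, sell 444: 444/870 × $3,715.16 → $1,896.01
After Mar 15: 588 on hand, pool $2,426.65 (≈ $4.1270 each)
Total COGS = $3,728.03 + $2,287.36 + $1,896.01 = $7,911.40
Ending inventory (cost pool remaining) = $2,426.65
Check: goods available $10,338.05 = COGS $7,911.40 + ending $2,426.65

Ending inventory = $2,426.65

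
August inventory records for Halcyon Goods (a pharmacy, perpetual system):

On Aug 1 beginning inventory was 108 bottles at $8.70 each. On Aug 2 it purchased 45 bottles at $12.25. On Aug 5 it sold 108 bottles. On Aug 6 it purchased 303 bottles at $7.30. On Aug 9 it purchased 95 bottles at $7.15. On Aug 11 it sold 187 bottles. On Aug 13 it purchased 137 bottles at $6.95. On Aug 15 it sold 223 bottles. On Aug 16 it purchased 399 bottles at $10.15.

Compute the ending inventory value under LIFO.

Ending inventory = $5,353.85

Aug 5, 108 sold [LIFO — newest first]: 45 @ $12.25 + 63 @ $8.70 = $1,099.35
Aug 11, 187 sold [LIFO — newest first]: 95 @ $7.15 + 92 @ $7.30 = $1,350.85
Aug 15, 223 sold [LIFO — newest first]: 137 @ $6.95 + 86 @ $7.30 = $1,579.95
Total COGS = $1,099.35 + $1,350.85 + $1,579.95 = $4,030.15
Ending inventory: 45 @ $8.70 + 125 @ $7.30 + 399 @ $10.15 = $5,353.85
Check: goods available $9,384.00 = COGS $4,030.15 + ending $5,353.85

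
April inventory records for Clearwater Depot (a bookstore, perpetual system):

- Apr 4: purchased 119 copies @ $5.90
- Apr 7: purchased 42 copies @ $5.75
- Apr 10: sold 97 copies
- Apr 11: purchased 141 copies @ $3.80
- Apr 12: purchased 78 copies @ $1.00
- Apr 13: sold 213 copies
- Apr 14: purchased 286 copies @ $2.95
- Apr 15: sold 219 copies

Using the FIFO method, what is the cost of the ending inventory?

Apr 10, 97 sold [FIFO — oldest first]: 97 @ $5.90 = $572.30
Apr 13, 213 sold [FIFO — oldest first]: 22 @ $5.90 + 42 @ $5.75 + 141 @ $3.80 + 8 @ $1.00 = $915.10
Apr 15, 219 sold [FIFO — oldest first]: 70 @ $1.00 + 149 @ $2.95 = $509.55
Total COGS = $572.30 + $915.10 + $509.55 = $1,996.95
Ending inventory: 137 @ $2.95 = $404.15
Check: goods available $2,401.10 = COGS $1,996.95 + ending $404.15

Ending inventory = $404.15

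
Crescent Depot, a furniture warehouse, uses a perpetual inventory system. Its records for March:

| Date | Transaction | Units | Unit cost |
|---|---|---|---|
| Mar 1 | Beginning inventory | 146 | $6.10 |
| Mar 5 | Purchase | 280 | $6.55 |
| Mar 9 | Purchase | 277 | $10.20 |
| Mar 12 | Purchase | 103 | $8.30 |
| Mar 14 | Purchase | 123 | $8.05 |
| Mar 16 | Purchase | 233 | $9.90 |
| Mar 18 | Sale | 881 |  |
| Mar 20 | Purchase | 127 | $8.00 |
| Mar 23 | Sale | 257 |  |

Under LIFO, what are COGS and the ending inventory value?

COGS = $9,794.40; ending inventory = $923.35

Mar 18, 881 sold [LIFO — newest first]: 233 @ $9.90 + 123 @ $8.05 + 103 @ $8.30 + 277 @ $10.20 + 145 @ $6.55 = $7,926.90
Mar 23, 257 sold [LIFO — newest first]: 127 @ $8.00 + 130 @ $6.55 = $1,867.50
Total COGS = $7,926.90 + $1,867.50 = $9,794.40
Ending inventory: 146 @ $6.10 + 5 @ $6.55 = $923.35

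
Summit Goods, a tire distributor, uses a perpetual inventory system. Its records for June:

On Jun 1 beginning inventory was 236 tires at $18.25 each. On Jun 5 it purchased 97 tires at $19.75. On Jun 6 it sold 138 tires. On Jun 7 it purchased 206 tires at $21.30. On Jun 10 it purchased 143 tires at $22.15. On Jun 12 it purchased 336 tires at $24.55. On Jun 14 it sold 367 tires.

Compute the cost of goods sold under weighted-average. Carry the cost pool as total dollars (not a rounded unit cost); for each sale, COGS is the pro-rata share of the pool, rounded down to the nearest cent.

After Jun 1: 236 on hand, pool $4,307.00 (≈ $18.2500 each)
After Jun 5: 333 on hand, pool $6,222.75 (≈ $18.6869 each)
Jun 6, sell 138: 138/333 × $6,222.75 → $2,578.79
After Jun 7: 401 on hand, pool $8,031.76 (≈ $20.0293 each)
After Jun 10: 544 on hand, pool $11,199.21 (≈ $20.5868 each)
After Jun 12: 880 on hand, pool $19,448.01 (≈ $22.1000 each)
Jun 14, sell 367: 367/880 × $19,448.01 → $8,110.70
Total COGS = $2,578.79 + $8,110.70 = $10,689.49
Ending inventory (cost pool remaining) = $11,337.31

COGS = $10,689.49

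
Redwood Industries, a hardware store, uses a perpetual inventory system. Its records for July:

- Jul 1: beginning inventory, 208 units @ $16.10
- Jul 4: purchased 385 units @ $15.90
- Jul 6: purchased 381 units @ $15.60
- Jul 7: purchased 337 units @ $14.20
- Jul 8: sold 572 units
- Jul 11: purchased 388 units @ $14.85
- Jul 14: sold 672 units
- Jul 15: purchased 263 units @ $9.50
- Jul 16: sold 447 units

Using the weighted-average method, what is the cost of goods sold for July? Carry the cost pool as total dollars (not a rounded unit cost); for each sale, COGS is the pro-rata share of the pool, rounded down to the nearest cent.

COGS = $24,903.53

After Jul 1: 208 on hand, pool $3,348.80 (≈ $16.1000 each)
After Jul 4: 593 on hand, pool $9,470.30 (≈ $15.9702 each)
After Jul 6: 974 on hand, pool $15,413.90 (≈ $15.8254 each)
After Jul 7: 1311 on hand, pool $20,199.30 (≈ $15.4076 each)
Jul 8, sell 572: 572/1311 × $20,199.30 → $8,813.11
After Jul 11: 1127 on hand, pool $17,147.99 (≈ $15.2156 each)
Jul 14, sell 672: 672/1127 × $17,147.99 → $10,224.88
After Jul 15: 718 on hand, pool $9,421.61 (≈ $13.1220 each)
Jul 16, sell 447: 447/718 × $9,421.61 → $5,865.54
Total COGS = $8,813.11 + $10,224.88 + $5,865.54 = $24,903.53
Ending inventory (cost pool remaining) = $3,556.07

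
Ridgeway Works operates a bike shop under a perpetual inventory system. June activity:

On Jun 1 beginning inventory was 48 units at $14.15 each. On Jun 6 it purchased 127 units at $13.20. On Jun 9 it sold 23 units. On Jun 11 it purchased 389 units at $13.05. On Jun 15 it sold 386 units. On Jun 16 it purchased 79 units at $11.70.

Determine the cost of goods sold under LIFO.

Jun 9, 23 sold [LIFO — newest first]: 23 @ $13.20 = $303.60
Jun 15, 386 sold [LIFO — newest first]: 386 @ $13.05 = $5,037.30
Total COGS = $303.60 + $5,037.30 = $5,340.90
Ending inventory: 48 @ $14.15 + 104 @ $13.20 + 3 @ $13.05 + 79 @ $11.70 = $3,015.45

COGS = $5,340.90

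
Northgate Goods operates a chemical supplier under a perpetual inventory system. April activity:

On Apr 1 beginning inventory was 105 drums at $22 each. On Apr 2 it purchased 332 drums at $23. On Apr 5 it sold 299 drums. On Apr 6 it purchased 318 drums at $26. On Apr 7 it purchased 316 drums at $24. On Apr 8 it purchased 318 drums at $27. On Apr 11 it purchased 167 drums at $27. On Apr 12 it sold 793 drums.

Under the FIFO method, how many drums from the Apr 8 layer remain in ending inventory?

297

Apr 5, 299 sold [FIFO — oldest first]: 105 @ $22 + 194 @ $23 = $6,772
Apr 12, 793 sold [FIFO — oldest first]: 138 @ $23 + 318 @ $26 + 316 @ $24 + 21 @ $27 = $19,593
Total COGS = $6,772 + $19,593 = $26,365
Ending inventory: 297 @ $27 + 167 @ $27 = $12,528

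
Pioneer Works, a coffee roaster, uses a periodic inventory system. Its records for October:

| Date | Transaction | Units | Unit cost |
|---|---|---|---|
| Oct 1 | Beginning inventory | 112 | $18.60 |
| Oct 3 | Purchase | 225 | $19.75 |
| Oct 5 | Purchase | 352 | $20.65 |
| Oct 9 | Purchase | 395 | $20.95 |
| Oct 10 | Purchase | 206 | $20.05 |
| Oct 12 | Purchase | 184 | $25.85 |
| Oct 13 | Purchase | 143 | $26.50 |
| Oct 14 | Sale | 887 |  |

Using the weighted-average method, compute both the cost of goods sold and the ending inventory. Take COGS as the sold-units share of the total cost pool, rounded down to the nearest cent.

COGS = $19,060.46; ending inventory = $15,686.74

Oct 14, sell 887: 887/1617 × $34,747.20 → $19,060.46
Ending inventory (cost pool remaining) = $15,686.74
Check: goods available $34,747.20 = COGS $19,060.46 + ending $15,686.74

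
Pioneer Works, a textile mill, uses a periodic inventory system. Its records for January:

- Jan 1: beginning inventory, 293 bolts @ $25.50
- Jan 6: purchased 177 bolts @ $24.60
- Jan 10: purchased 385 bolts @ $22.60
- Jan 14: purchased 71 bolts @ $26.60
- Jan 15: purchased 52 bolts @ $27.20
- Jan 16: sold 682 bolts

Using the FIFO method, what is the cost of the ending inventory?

Ending inventory = $7,212.80

Jan 16, 682 sold [FIFO — oldest first]: 293 @ $25.50 + 177 @ $24.60 + 212 @ $22.60 = $16,616.90
Ending inventory: 173 @ $22.60 + 71 @ $26.60 + 52 @ $27.20 = $7,212.80
Check: goods available $23,829.70 = COGS $16,616.90 + ending $7,212.80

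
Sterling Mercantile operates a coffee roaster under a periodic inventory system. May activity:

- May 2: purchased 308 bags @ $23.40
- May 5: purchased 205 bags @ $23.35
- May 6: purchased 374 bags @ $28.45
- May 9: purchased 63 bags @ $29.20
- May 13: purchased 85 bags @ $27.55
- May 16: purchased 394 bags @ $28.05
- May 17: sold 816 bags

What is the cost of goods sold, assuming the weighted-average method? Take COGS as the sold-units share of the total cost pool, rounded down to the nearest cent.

COGS = $21,623.31

May 17, sell 816: 816/1429 × $37,867.30 → $21,623.31
Ending inventory (cost pool remaining) = $16,243.99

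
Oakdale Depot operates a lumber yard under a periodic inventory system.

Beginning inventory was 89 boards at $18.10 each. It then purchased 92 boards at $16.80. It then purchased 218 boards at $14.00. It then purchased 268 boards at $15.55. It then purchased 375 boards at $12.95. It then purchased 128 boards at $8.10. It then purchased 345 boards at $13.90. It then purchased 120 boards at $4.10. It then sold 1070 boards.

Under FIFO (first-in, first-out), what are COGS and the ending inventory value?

Sale 1 (1070) [FIFO — oldest first]: 89 @ $18.10 + 92 @ $16.80 + 218 @ $14.00 + 268 @ $15.55 + 375 @ $12.95 + 28 @ $8.10 = $15,458.95
Ending inventory: 100 @ $8.10 + 345 @ $13.90 + 120 @ $4.10 = $6,097.50

COGS = $15,458.95; ending inventory = $6,097.50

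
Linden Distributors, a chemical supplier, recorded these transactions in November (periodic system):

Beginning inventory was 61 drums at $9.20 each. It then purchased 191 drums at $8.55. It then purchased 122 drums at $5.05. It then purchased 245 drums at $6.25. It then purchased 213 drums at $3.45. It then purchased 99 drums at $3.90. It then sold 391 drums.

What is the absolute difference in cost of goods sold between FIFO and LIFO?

FIFO COGS: 61 @ $9.20 + 191 @ $8.55 + 122 @ $5.05 + 17 @ $6.25 = $2,916.60
LIFO COGS: 99 @ $3.90 + 213 @ $3.45 + 79 @ $6.25 = $1,614.70
Difference = |$2,916.60 − $1,614.70| = $1,301.90

$1,301.90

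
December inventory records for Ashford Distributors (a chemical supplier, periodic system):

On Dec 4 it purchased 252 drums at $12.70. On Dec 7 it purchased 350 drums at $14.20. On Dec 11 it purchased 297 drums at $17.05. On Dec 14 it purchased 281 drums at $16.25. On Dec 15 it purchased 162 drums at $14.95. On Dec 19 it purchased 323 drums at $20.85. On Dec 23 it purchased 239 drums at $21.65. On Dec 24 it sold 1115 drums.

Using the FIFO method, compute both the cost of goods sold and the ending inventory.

COGS = $16,744.25; ending inventory = $15,387.05

Dec 24, 1115 sold [FIFO — oldest first]: 252 @ $12.70 + 350 @ $14.20 + 297 @ $17.05 + 216 @ $16.25 = $16,744.25
Ending inventory: 65 @ $16.25 + 162 @ $14.95 + 323 @ $20.85 + 239 @ $21.65 = $15,387.05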